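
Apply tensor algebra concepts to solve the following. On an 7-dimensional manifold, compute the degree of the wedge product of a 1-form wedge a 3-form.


The degree of a wedge product is the sum of the degrees of the individual forms.
Degrees: 1, 3
Total degree = 1 + 3 = 4

4


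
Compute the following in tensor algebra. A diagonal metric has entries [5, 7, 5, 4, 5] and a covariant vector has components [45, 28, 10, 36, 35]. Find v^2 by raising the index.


To raise an index with a diagonal metric: v^i = v_i / g_{ii}.
For index 2: v_2 = 28, g_{22} = 7
v^2 = 28 / 7 = 4

4


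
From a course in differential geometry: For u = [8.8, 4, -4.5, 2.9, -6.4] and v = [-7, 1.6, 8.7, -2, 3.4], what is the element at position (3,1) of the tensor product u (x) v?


The outer product entry T_{ij} = u_i * v_j.
We need i=3, j=1.
u_3 = -4.5, v_1 = -7
T_{3,1} = -4.5 * -7 = 31.5

31.5


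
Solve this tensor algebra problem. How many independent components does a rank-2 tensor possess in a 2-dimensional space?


The number of components of a rank-r tensor in d dimensions is d^r.
Here d = 2 and r = 2.
2^2 = 4

4


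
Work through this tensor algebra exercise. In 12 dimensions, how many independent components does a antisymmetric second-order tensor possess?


A antisymmetric rank-2 tensor in d dimensions has d(d-1)/2 independent components.
d = 12
d(d-1)/2 = 12 * 11 / 2 = 132 / 2 = 66

66


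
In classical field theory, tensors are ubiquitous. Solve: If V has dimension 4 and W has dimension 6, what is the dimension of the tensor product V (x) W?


The dimension of a tensor product is the product of dimensions.
dim(V) = 4, dim(W) = 6
dim(V (x) W) = 4 * 6 = 24

24


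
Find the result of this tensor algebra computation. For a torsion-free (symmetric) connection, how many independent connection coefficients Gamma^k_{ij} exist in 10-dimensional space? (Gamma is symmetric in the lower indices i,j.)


Christoffel symbols Gamma^k_{ij} are symmetric in i,j, so there are d * d(d+1)/2 independent symbols.
d = 10
d(d+1)/2 = 10 * 11 / 2 = 55
Total = 10 * 55 = 550

550


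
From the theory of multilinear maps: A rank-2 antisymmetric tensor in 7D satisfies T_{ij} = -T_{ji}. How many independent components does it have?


An antisymmetric rank-2 tensor satisfies A_{ij} = -A_{ji}, so diagonal entries are zero.
The independent components are the upper-triangular entries: C(n, 2) = n(n-1)/2.
n = 7
C(7, 2) = 7 * 6 / 2 = 42 / 2 = 21

21


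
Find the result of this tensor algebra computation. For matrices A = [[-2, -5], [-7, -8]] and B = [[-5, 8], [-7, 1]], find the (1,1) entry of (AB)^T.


(AB)^T_{ij} = (AB)_{ji} = sum_k A_{jk} B_{ki}.
For i=1, j=1 we need (AB)_{11}:
A_{11} * B_{11} = -2 * -5 = 10
A_{12} * B_{21} = -5 * -7 = 35
Sum = 10 + 35 = 45

45


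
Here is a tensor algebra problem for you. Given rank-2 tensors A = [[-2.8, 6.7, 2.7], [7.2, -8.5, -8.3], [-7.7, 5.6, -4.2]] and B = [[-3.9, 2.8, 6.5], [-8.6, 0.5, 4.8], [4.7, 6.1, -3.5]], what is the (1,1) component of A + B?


Tensor addition is component-wise: (A + B)_{ij} = A_{ij} + B_{ij}.
A_{11} = -2.8
B_{11} = -3.9
(A + B)_{11} = -2.8 + -3.9 = -6.7

-6.7


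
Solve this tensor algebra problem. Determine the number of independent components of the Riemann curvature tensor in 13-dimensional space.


The Riemann tensor in d dimensions has d^2(d^2 - 1)/12 independent components.
d = 13, so d^2 = 169
d^2 - 1 = 168
d^2(d^2 - 1) = 169 * 168 = 28392
Divide by 12: 28392 / 12 = 2366

2366


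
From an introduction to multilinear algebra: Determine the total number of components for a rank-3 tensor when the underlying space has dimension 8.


The number of components of a rank-r tensor in d dimensions is d^r.
Here d = 8 and r = 3.
8^3 = 512

512


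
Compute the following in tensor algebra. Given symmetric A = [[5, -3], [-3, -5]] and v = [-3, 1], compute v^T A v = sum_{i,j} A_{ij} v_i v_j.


First compute Av:
(Av)_1 = 5*-3 + -3*1 = -18
(Av)_2 = -3*-3 + -5*1 = 4
Av = [-18, 4]
Then v^T (Av) = -3*-18 + 1*4
= 54 + 4 = 58

58


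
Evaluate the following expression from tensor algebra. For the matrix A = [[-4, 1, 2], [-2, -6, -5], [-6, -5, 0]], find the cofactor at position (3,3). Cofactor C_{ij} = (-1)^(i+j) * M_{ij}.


To find cofactor C_{33}, delete row 3 and column 3.
The resulting 2x2 submatrix is: [[-4, 1], [-2, -6]]
Minor M_{33} = -4*-6 - 1*-2
  = 24 - -2 = 26
Sign = (-1)^(3+3) = (-1)^6 = 1
Cofactor C_{33} = 1 * 26 = 26

26


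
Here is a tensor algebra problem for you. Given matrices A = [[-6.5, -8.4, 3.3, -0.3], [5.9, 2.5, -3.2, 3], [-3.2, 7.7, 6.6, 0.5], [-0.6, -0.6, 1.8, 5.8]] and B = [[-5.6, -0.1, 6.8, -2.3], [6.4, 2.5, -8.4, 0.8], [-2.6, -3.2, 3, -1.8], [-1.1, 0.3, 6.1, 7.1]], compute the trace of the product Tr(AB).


Tr(AB) = sum_i (AB)_{ii} where (AB)_{ii} = sum_k A_{ik} B_{ki}.
(AB)_{11} = -6.5*-5.6 + -8.4*6.4 + 3.3*-2.6 + -0.3*-1.1 = -25.61
(AB)_{22} = 5.9*-0.1 + 2.5*2.5 + -3.2*-3.2 + 3*0.3 = 16.8
(AB)_{33} = -3.2*6.8 + 7.7*-8.4 + 6.6*3 + 0.5*6.1 = -63.59
(AB)_{44} = -0.6*-2.3 + -0.6*0.8 + 1.8*-1.8 + 5.8*7.1 = 38.84
Tr(AB) = -25.61 + 16.8 + -63.59 + 38.84 = -33.56

-33.56


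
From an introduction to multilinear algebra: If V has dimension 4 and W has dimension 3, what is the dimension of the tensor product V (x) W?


The dimension of a tensor product is the product of dimensions.
dim(V) = 4, dim(W) = 3
dim(V (x) W) = 4 * 3 = 12

12


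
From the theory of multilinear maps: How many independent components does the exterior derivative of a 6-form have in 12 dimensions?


The exterior derivative of a p-form is a (p+1)-form.
Its number of independent components is C(n, p+1).
n = 12, p+1 = 7
C(12, 7) = 792

792


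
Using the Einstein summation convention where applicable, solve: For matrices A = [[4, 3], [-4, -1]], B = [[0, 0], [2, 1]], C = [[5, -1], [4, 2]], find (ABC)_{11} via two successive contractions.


(ABC)_{11} = sum_m (AB)_{1m} C_{m1}. First compute row 1 of AB.
(AB)_{11} = 4*0 + 3*2 = 6
(AB)_{12} = 4*0 + 3*1 = 3
Now contract with column 1 of C:
(AB)_{11} * C_{11} = 6 * 5 = 30
(AB)_{12} * C_{21} = 3 * 4 = 12
(ABC)_{11} = 30 + 12 = 42

42


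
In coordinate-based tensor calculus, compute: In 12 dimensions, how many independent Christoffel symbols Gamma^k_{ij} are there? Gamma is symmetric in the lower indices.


Christoffel symbols Gamma^k_{ij} are symmetric in i,j, so there are d * d(d+1)/2 independent symbols.
d = 12
d(d+1)/2 = 12 * 13 / 2 = 78
Total = 12 * 78 = 936

936


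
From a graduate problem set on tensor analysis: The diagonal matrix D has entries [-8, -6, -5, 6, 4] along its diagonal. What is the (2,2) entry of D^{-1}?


For a diagonal matrix, the inverse has entries (D^{-1})_{ii} = 1/d_{ii}.
The diagonal entries are: d_{11} = -8, d_{22} = -6, d_{33} = -5, d_{44} = 6, d_{55} = 4
We need (D^{-1})_{22} = 1/d_{22} = 1/-6 = -1/6

-1/6


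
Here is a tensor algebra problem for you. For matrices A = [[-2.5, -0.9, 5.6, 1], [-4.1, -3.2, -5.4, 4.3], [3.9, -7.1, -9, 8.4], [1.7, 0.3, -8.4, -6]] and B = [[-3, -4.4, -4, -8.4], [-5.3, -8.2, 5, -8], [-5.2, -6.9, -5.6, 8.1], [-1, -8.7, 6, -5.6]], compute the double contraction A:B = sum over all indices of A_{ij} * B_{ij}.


A:B = sum over all i,j of A_{ij} * B_{ij}.
Row 1: -2.5*-3=7.5, -0.9*-4.4=3.96, 5.6*-4=-22.4, 1*-8.4=-8.4 => row sum = -19.34
Row 2: -4.1*-5.3=21.73, -3.2*-8.2=26.24, -5.4*5=-27, 4.3*-8=-34.4 => row sum = -13.43
Row 3: 3.9*-5.2=-20.28, -7.1*-6.9=48.99, -9*-5.6=50.4, 8.4*8.1=68.04 => row sum = 147.15
Row 4: 1.7*-1=-1.7, 0.3*-8.7=-2.61, -8.4*6=-50.4, -6*-5.6=33.6 => row sum = -21.11
Total = -19.34 + -13.43 + 147.15 + -21.11 = 93.27

93.27


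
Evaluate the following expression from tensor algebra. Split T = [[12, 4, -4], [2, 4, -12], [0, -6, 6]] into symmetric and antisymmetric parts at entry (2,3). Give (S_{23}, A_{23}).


T_{23} = -12
T_{32} = -6
S_{23} = (-12 + -6)/2 = -18/2 = -9
A_{23} = (-12 - -6)/2 = -6/2 = -3
Check: S + A = -9 + -3 = -12 = T_{23}.

(-9, -3)


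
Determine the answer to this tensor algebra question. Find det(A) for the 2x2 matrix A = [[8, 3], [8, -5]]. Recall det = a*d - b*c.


For a 2x2 matrix [[a, b], [c, d]], det = a*d - b*c.
a = 8, b = 3, c = 8, d = -5
a*d = 8 * -5 = -40
b*c = 3 * 8 = 24
det = -40 - 24 = -64

-64


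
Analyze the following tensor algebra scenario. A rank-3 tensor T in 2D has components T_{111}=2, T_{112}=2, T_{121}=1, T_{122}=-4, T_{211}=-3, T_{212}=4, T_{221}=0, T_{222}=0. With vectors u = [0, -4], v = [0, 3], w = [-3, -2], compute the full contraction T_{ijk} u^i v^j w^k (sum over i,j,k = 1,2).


S = sum over i,j,k of T_{ijk} u_i v_j w_k. Expanding all 8 terms:
T_{111}*u_1*v_1*w_1 = 2*0*0*-3 = 0  (running total: 0)
T_{112}*u_1*v_1*w_2 = 2*0*0*-2 = 0  (running total: 0)
T_{121}*u_1*v_2*w_1 = 1*0*3*-3 = 0  (running total: 0)
T_{122}*u_1*v_2*w_2 = -4*0*3*-2 = 0  (running total: 0)
T_{211}*u_2*v_1*w_1 = -3*-4*0*-3 = 0  (running total: 0)
T_{212}*u_2*v_1*w_2 = 4*-4*0*-2 = 0  (running total: 0)
T_{221}*u_2*v_2*w_1 = 0*-4*3*-3 = 0  (running total: 0)
T_{222}*u_2*v_2*w_2 = 0*-4*3*-2 = 0  (running total: 0)
S = 0

0


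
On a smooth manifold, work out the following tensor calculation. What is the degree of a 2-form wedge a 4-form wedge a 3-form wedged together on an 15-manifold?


The degree of a wedge product is the sum of the degrees of the individual forms.
Degrees: 2, 4, 3
Total degree = 2 + 4 + 3 = 9

9


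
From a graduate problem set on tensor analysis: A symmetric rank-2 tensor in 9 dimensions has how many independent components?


A symmetric rank-2 tensor in d dimensions has d(d+1)/2 independent components.
d = 9
d(d+1)/2 = 9 * 10 / 2 = 90 / 2 = 45

45


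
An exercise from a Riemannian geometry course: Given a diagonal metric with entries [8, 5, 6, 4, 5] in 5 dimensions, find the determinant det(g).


For a diagonal metric, the determinant is the product of diagonal entries.
Diagonal entries: 8, 5, 6, 4, 5
det(g) = 8 * 5 * 6 * 4 * 5 = 4800

4800


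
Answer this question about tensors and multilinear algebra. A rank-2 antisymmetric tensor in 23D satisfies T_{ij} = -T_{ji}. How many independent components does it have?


An antisymmetric rank-2 tensor satisfies A_{ij} = -A_{ji}, so diagonal entries are zero.
The independent components are the upper-triangular entries: C(n, 2) = n(n-1)/2.
n = 23
C(23, 2) = 23 * 22 / 2 = 506 / 2 = 253

253


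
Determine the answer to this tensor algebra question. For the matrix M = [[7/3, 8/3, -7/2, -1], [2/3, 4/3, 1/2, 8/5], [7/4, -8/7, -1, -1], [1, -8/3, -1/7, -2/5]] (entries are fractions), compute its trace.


The trace is the sum of diagonal entries.
Diagonal: M[1,1] = 7/3, M[2,2] = 4/3, M[3,3] = -1, M[4,4] = -2/5
Tr(M) = 7/3 + 4/3 + -1 + -2/5
Computing step by step:
After adding M[1,1]: 7/3
After adding M[2,2]: 11/3
After adding M[3,3]: 8/3
After adding M[4,4]: 34/15
Tr(M) = 34/15

34/15


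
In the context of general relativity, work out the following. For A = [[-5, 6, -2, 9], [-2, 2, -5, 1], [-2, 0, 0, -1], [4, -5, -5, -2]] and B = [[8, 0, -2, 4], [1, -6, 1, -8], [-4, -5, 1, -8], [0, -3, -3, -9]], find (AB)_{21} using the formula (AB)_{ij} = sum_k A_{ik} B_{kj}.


(AB)_{ij} = sum_k A_{ik} B_{kj}.
For i=2, j=1:
A_{21} * B_{11} = -2 * 8 = -16
A_{22} * B_{21} = 2 * 1 = 2
A_{23} * B_{31} = -5 * -4 = 20
A_{24} * B_{41} = 1 * 0 = 0
Sum = -16 + 2 + 20 + 0 = 6

6


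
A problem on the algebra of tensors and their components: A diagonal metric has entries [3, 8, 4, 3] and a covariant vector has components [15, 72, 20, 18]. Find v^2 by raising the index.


To raise an index with a diagonal metric: v^i = v_i / g_{ii}.
For index 2: v_2 = 72, g_{22} = 8
v^2 = 72 / 8 = 9

9


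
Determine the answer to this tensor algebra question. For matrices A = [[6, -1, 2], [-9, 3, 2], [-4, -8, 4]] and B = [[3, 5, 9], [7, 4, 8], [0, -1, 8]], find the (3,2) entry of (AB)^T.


(AB)^T_{ij} = (AB)_{ji} = sum_k A_{jk} B_{ki}.
For i=3, j=2 we need (AB)_{23}:
A_{21} * B_{13} = -9 * 9 = -81
A_{22} * B_{23} = 3 * 8 = 24
A_{23} * B_{33} = 2 * 8 = 16
Sum = -81 + 24 + 16 = -41

-41


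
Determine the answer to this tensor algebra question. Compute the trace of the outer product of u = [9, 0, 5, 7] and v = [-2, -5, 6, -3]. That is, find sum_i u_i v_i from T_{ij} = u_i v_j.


The outer product gives T_{ij} = u_i v_j.
The trace (contraction) is Tr(T) = sum_i T_{ii} = sum_i u_i v_i.
Diagonal entries:
T_{11} = u_1 * v_1 = 9 * -2 = -18
T_{22} = u_2 * v_2 = 0 * -5 = 0
T_{33} = u_3 * v_3 = 5 * 6 = 30
T_{44} = u_4 * v_4 = 7 * -3 = -21
Tr(T) = -18 + 0 + 30 + -21 = -9

-9


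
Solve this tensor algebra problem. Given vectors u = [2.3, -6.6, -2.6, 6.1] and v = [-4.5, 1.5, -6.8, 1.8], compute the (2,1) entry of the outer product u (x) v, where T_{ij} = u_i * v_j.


The outer product entry T_{ij} = u_i * v_j.
We need i=2, j=1.
u_2 = -6.6, v_1 = -4.5
T_{2,1} = -6.6 * -4.5 = 29.7

29.7


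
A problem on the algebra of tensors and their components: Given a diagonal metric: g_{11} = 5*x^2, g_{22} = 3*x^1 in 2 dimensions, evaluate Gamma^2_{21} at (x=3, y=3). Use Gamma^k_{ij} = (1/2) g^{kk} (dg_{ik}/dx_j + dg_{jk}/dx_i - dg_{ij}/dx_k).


For a diagonal metric, Gamma^k_{ij} = (1/2) g^{kk} (dg_{ik}/dx_j + dg_{jk}/dx_i - dg_{ij}/dx_k).
The metric is diagonal, so g_{ab} = 0 for a != b.
At the given point: g_{11} = 45, g_{22} = 9
g^{22} = 1/9
dg_{22}/dx_1 = dg_{22}/dx_1 = 3
dg_{12}/dx_2 = 0 (off-diagonal)
dg_{21}/dx_2 = 0 (off-diagonal)
Numerator = 3 + 0 - 0 = 3
Gamma^2_{21} = 3 / (2 * 9) = 1/6

1/6


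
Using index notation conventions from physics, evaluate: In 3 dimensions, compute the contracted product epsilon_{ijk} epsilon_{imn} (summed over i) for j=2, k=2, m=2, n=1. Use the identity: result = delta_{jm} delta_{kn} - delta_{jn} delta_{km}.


Using the identity: epsilon_{ijk} epsilon_{imn} = delta_{jm} delta_{kn} - delta_{jn} delta_{km}.
delta_{22} = 1
delta_{21} = 0
delta_{21} = 0
delta_{22} = 1
Result = 1 * 0 - 0 * 1 = 0 - 0 = 0

0


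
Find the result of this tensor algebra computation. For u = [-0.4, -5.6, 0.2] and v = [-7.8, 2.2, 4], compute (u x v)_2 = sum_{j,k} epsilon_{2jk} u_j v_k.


(u x v)_2 = sum_{j,k} epsilon_{2jk} u_j v_k. Only permutations of (1,2,3) contribute; the two non-zero terms are:
eps_{213} u_1 v_3 = -1 * -0.4 * 4 = 1.6
eps_{231} u_3 v_1 = 1 * 0.2 * -7.8 = -1.56
(u x v)_2 = 0.04

0.04


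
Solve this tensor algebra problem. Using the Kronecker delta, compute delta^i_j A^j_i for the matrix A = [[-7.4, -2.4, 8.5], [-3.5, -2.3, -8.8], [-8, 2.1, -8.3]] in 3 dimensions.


The contraction (trace) of a rank-2 tensor is the sum of its diagonal elements.
Diagonal entries: A[1,1] = -7.4, A[2,2] = -2.3, A[3,3] = -8.3
Tr(A) = -7.4 + -2.3 + -8.3 = -18

-18


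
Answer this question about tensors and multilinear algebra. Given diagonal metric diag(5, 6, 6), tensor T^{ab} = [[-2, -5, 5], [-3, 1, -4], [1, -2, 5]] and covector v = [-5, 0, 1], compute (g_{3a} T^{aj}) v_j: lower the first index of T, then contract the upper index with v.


Step 1: lower the first index. For a diagonal metric, g_{ia} T^{aj} = g_{ii} T^{ij} (no sum on i).
g_{33} = 6
S_3{}^1 = 6 * T^{31} = 6 * 1 = 6
S_3{}^2 = 6 * T^{32} = 6 * -2 = -12
S_3{}^3 = 6 * T^{33} = 6 * 5 = 30
Step 2: contract S_3{}^j with v_j.
S_3{}^1 * v_1 = 6 * -5 = -30
S_3{}^2 * v_2 = -12 * 0 = 0
S_3{}^3 * v_3 = 30 * 1 = 30
Result = -30 + 0 + 30 = 0

0


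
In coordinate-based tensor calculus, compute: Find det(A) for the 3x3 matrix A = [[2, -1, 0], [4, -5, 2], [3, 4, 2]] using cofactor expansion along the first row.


Expanding along the first row, det(A) = a11*M_11 - a12*M_12 + a13*M_13, where M_1j is the (1,j) minor.
Minor M_11 = -5*2 - 2*4 = -18
Minor M_12 = 4*2 - 2*3 = 2
Minor M_13 = 4*4 - -5*3 = 31
det = 2*(-18) - -1*(2) + 0*(31)
    = -36 - -2 + 0
    = -34

-34


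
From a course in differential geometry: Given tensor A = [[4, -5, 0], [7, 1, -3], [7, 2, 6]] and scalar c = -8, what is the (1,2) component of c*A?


Scalar multiplication: (cA)_{ij} = c * A_{ij}.
c = -8
A_{12} = -5
(cA)_{12} = -8 * -5 = 40

40


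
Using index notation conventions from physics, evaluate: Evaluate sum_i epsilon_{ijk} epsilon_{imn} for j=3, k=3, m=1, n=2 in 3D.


Using the identity: epsilon_{ijk} epsilon_{imn} = delta_{jm} delta_{kn} - delta_{jn} delta_{km}.
delta_{31} = 0
delta_{32} = 0
delta_{32} = 0
delta_{31} = 0
Result = 0 * 0 - 0 * 0 = 0 - 0 = 0

0


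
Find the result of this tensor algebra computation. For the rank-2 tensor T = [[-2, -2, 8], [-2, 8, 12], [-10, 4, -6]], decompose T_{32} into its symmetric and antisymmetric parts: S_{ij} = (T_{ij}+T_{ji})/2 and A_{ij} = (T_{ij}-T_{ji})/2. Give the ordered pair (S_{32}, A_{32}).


T_{32} = 4
T_{23} = 12
S_{32} = (4 + 12)/2 = 16/2 = 8
A_{32} = (4 - 12)/2 = -8/2 = -4
Check: S + A = 8 + -4 = 4 = T_{32}.

(8, -4)


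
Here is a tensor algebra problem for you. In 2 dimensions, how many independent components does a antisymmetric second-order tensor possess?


A antisymmetric rank-2 tensor in d dimensions has d(d-1)/2 independent components.
d = 2
d(d-1)/2 = 2 * 1 / 2 = 2 / 2 = 1

1


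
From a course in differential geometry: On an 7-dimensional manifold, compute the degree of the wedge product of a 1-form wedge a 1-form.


The degree of a wedge product is the sum of the degrees of the individual forms.
Degrees: 1, 1
Total degree = 1 + 1 = 2

2


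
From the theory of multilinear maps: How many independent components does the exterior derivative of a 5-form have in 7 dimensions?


The exterior derivative of a p-form is a (p+1)-form.
Its number of independent components is C(n, p+1).
n = 7, p+1 = 6
C(7, 6) = 7

7


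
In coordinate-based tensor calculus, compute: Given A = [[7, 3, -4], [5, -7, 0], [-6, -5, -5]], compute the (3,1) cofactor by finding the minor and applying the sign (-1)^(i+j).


To find cofactor C_{31}, delete row 3 and column 1.
The resulting 2x2 submatrix is: [[3, -4], [-7, 0]]
Minor M_{31} = 3*0 - -4*-7
  = 0 - 28 = -28
Sign = (-1)^(3+1) = (-1)^4 = 1
Cofactor C_{31} = 1 * -28 = -28

-28


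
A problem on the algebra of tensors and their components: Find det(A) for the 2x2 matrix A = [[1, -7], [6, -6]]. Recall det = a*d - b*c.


For a 2x2 matrix [[a, b], [c, d]], det = a*d - b*c.
a = 1, b = -7, c = 6, d = -6
a*d = 1 * -6 = -6
b*c = -7 * 6 = -42
det = -6 - -42 = 36

36


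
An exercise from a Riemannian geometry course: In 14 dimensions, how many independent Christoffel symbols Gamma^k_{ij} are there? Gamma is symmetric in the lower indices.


Christoffel symbols Gamma^k_{ij} are symmetric in i,j, so there are d * d(d+1)/2 independent symbols.
d = 14
d(d+1)/2 = 14 * 15 / 2 = 105
Total = 14 * 105 = 1470

1470


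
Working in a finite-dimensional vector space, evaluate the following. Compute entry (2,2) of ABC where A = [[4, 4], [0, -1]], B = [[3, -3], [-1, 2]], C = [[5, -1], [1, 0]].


(ABC)_{22} = sum_m (AB)_{2m} C_{m2}. First compute row 2 of AB.
(AB)_{21} = 0*3 + -1*-1 = 1
(AB)_{22} = 0*-3 + -1*2 = -2
Now contract with column 2 of C:
(AB)_{21} * C_{12} = 1 * -1 = -1
(AB)_{22} * C_{22} = -2 * 0 = 0
(ABC)_{22} = -1 + 0 = -1

-1


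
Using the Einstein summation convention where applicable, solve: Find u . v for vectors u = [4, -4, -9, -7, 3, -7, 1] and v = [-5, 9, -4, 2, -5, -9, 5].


The inner product u . v = sum of u_i * v_i.
Term-by-term: 4 * -5, -4 * 9, -9 * -4, -7 * 2, 3 * -5, -7 * -9, 1 * 5
Products: -20, -36, 36, -14, -15, 63, 5
Sum = -20 + -36 + 36 + -14 + -15 + 63 + 5 = 19

19


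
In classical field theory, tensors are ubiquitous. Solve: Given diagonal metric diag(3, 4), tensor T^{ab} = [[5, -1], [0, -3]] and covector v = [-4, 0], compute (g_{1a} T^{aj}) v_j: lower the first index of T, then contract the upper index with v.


Step 1: lower the first index. For a diagonal metric, g_{ia} T^{aj} = g_{ii} T^{ij} (no sum on i).
g_{11} = 3
S_1{}^1 = 3 * T^{11} = 3 * 5 = 15
S_1{}^2 = 3 * T^{12} = 3 * -1 = -3
Step 2: contract S_1{}^j with v_j.
S_1{}^1 * v_1 = 15 * -4 = -60
S_1{}^2 * v_2 = -3 * 0 = 0
Result = -60 + 0 = -60

-60


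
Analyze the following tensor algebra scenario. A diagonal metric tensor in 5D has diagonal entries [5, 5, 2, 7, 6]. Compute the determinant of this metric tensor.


For a diagonal metric, the determinant is the product of diagonal entries.
Diagonal entries: 5, 5, 2, 7, 6
det(g) = 5 * 5 * 2 * 7 * 6 = 2100

2100


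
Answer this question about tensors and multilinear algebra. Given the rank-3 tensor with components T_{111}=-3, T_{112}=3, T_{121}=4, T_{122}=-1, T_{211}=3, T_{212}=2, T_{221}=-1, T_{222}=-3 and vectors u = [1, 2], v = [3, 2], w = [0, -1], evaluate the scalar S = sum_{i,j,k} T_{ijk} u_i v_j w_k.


S = sum over i,j,k of T_{ijk} u_i v_j w_k. Expanding all 8 terms:
T_{111}*u_1*v_1*w_1 = -3*1*3*0 = 0  (running total: 0)
T_{112}*u_1*v_1*w_2 = 3*1*3*-1 = -9  (running total: -9)
T_{121}*u_1*v_2*w_1 = 4*1*2*0 = 0  (running total: -9)
T_{122}*u_1*v_2*w_2 = -1*1*2*-1 = 2  (running total: -7)
T_{211}*u_2*v_1*w_1 = 3*2*3*0 = 0  (running total: -7)
T_{212}*u_2*v_1*w_2 = 2*2*3*-1 = -12  (running total: -19)
T_{221}*u_2*v_2*w_1 = -1*2*2*0 = 0  (running total: -19)
T_{222}*u_2*v_2*w_2 = -3*2*2*-1 = 12  (running total: -7)
S = -7

-7


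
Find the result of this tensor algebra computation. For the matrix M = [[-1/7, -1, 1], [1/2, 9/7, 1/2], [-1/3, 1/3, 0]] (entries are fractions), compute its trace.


The trace is the sum of diagonal entries.
Diagonal: M[1,1] = -1/7, M[2,2] = 9/7, M[3,3] = 0
Tr(M) = -1/7 + 9/7 + 0
Computing step by step:
After adding M[1,1]: -1/7
After adding M[2,2]: 8/7
After adding M[3,3]: 8/7
Tr(M) = 8/7

8/7


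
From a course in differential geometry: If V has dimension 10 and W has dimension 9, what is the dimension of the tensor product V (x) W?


The dimension of a tensor product is the product of dimensions.
dim(V) = 10, dim(W) = 9
dim(V (x) W) = 10 * 9 = 90

90


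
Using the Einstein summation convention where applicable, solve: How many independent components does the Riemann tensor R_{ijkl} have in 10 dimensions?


The Riemann tensor in d dimensions has d^2(d^2 - 1)/12 independent components.
d = 10, so d^2 = 100
d^2 - 1 = 99
d^2(d^2 - 1) = 100 * 99 = 9900
Divide by 12: 9900 / 12 = 825

825


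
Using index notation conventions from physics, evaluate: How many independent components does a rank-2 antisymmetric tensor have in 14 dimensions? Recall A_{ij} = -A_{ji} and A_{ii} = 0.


An antisymmetric rank-2 tensor satisfies A_{ij} = -A_{ji}, so diagonal entries are zero.
The independent components are the upper-triangular entries: C(n, 2) = n(n-1)/2.
n = 14
C(14, 2) = 14 * 13 / 2 = 182 / 2 = 91

91


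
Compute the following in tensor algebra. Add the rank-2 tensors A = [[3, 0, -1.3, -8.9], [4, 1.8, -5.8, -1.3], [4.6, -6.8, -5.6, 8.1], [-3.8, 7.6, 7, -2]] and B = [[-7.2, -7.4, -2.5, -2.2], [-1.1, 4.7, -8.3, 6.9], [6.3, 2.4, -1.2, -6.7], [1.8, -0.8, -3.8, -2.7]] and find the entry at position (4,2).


Tensor addition is component-wise: (A + B)_{ij} = A_{ij} + B_{ij}.
A_{42} = 7.6
B_{42} = -0.8
(A + B)_{42} = 7.6 + -0.8 = 6.8

6.8


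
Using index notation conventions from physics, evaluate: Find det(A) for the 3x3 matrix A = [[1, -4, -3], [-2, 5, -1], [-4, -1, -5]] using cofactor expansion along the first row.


Expanding along the first row, det(A) = a11*M_11 - a12*M_12 + a13*M_13, where M_1j is the (1,j) minor.
Minor M_11 = 5*-5 - -1*-1 = -26
Minor M_12 = -2*-5 - -1*-4 = 6
Minor M_13 = -2*-1 - 5*-4 = 22
det = 1*(-26) - -4*(6) + -3*(22)
    = -26 - -24 + -66
    = -68

-68


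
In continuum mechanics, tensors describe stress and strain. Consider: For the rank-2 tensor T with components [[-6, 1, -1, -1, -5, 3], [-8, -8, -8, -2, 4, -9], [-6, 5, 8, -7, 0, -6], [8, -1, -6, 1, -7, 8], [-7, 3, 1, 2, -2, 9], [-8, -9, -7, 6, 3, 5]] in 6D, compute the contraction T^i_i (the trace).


The contraction (trace) of a rank-2 tensor is the sum of its diagonal elements.
Diagonal entries: A[1,1] = -6, A[2,2] = -8, A[3,3] = 8, A[4,4] = 1, A[5,5] = -2, A[6,6] = 5
Tr(A) = -6 + -8 + 8 + 1 + -2 + 5 = -2

-2


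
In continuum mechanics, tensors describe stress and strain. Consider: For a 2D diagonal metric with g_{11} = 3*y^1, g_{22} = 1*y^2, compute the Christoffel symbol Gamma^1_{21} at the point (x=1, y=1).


For a diagonal metric, Gamma^k_{ij} = (1/2) g^{kk} (dg_{ik}/dx_j + dg_{jk}/dx_i - dg_{ij}/dx_k).
The metric is diagonal, so g_{ab} = 0 for a != b.
At the given point: g_{11} = 3, g_{22} = 1
g^{11} = 1/3
dg_{21}/dx_1 = 0 (off-diagonal)
dg_{11}/dx_2 = dg_{11}/dx_2 = 3
dg_{21}/dx_1 = 0 (off-diagonal)
Numerator = 0 + 3 - 0 = 3
Gamma^1_{21} = 3 / (2 * 3) = 1/2

1/2


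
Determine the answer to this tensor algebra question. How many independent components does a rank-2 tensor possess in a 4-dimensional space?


The number of components of a rank-r tensor in d dimensions is d^r.
Here d = 4 and r = 2.
4^2 = 16

16


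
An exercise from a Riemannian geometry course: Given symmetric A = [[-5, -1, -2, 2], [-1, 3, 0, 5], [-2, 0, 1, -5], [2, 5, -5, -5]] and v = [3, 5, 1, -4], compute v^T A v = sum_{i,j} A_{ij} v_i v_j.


First compute Av:
(Av)_1 = -5*3 + -1*5 + -2*1 + 2*-4 = -30
(Av)_2 = -1*3 + 3*5 + 0*1 + 5*-4 = -8
(Av)_3 = -2*3 + 0*5 + 1*1 + -5*-4 = 15
(Av)_4 = 2*3 + 5*5 + -5*1 + -5*-4 = 46
Av = [-30, -8, 15, 46]
Then v^T (Av) = 3*-30 + 5*-8 + 1*15 + -4*46
= -90 + -40 + 15 + -184 = -299

-299


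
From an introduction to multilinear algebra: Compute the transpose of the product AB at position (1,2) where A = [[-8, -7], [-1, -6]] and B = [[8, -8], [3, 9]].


(AB)^T_{ij} = (AB)_{ji} = sum_k A_{jk} B_{ki}.
For i=1, j=2 we need (AB)_{21}:
A_{21} * B_{11} = -1 * 8 = -8
A_{22} * B_{21} = -6 * 3 = -18
Sum = -8 + -18 = -26

-26


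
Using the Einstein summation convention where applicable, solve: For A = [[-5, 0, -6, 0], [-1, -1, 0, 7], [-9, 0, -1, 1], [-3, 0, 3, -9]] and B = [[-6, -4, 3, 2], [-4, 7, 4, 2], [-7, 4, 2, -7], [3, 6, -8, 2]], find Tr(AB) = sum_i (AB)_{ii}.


Tr(AB) = sum_i (AB)_{ii} where (AB)_{ii} = sum_k A_{ik} B_{ki}.
(AB)_{11} = -5*-6 + 0*-4 + -6*-7 + 0*3 = 72
(AB)_{22} = -1*-4 + -1*7 + 0*4 + 7*6 = 39
(AB)_{33} = -9*3 + 0*4 + -1*2 + 1*-8 = -37
(AB)_{44} = -3*2 + 0*2 + 3*-7 + -9*2 = -45
Tr(AB) = 72 + 39 + -37 + -45 = 29

29


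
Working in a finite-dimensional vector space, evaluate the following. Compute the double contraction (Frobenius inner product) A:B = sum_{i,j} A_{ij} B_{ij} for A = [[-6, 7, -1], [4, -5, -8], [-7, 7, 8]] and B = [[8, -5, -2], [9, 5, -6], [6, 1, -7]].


A:B = sum over all i,j of A_{ij} * B_{ij}.
Row 1: -6*8=-48, 7*-5=-35, -1*-2=2 => row sum = -81
Row 2: 4*9=36, -5*5=-25, -8*-6=48 => row sum = 59
Row 3: -7*6=-42, 7*1=7, 8*-7=-56 => row sum = -91
Total = -81 + 59 + -91 = -113

-113


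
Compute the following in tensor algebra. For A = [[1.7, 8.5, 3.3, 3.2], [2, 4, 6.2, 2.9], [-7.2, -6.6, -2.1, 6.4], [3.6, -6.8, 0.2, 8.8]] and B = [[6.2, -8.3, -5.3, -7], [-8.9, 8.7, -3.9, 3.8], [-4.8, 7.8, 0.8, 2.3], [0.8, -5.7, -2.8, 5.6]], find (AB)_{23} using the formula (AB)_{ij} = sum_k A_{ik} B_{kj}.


(AB)_{ij} = sum_k A_{ik} B_{kj}.
For i=2, j=3:
A_{21} * B_{13} = 2 * -5.3 = -10.6
A_{22} * B_{23} = 4 * -3.9 = -15.6
A_{23} * B_{33} = 6.2 * 0.8 = 4.96
A_{24} * B_{43} = 2.9 * -2.8 = -8.12
Sum = -10.6 + -15.6 + 4.96 + -8.12 = -29.36

-29.36


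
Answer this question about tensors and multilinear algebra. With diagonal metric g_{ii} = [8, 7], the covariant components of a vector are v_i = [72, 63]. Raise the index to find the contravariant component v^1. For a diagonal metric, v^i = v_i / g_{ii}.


To raise an index with a diagonal metric: v^i = v_i / g_{ii}.
For index 1: v_1 = 72, g_{11} = 8
v^1 = 72 / 8 = 9

9


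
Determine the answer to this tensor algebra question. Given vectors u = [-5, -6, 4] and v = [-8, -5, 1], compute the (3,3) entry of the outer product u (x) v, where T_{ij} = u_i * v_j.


The outer product entry T_{ij} = u_i * v_j.
We need i=3, j=3.
u_3 = 4, v_3 = 1
T_{3,3} = 4 * 1 = 4

4


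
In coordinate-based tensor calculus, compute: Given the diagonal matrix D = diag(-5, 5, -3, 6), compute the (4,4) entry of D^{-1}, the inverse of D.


For a diagonal matrix, the inverse has entries (D^{-1})_{ii} = 1/d_{ii}.
The diagonal entries are: d_{11} = -5, d_{22} = 5, d_{33} = -3, d_{44} = 6
We need (D^{-1})_{44} = 1/d_{44} = 1/6 = 1/6

1/6


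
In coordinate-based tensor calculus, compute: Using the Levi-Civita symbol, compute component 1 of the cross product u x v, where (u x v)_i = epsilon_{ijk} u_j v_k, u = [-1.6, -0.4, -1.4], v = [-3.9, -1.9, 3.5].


(u x v)_1 = sum_{j,k} epsilon_{1jk} u_j v_k. Only permutations of (1,2,3) contribute; the two non-zero terms are:
eps_{123} u_2 v_3 = 1 * -0.4 * 3.5 = -1.4
eps_{132} u_3 v_2 = -1 * -1.4 * -1.9 = -2.66
(u x v)_1 = -4.06

-4.06


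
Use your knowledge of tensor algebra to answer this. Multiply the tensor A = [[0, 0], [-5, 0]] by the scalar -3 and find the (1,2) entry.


Scalar multiplication: (cA)_{ij} = c * A_{ij}.
c = -3
A_{12} = 0
(cA)_{12} = -3 * 0 = 0

0


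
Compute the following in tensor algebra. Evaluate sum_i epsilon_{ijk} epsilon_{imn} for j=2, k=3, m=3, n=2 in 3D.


Using the identity: epsilon_{ijk} epsilon_{imn} = delta_{jm} delta_{kn} - delta_{jn} delta_{km}.
delta_{23} = 0
delta_{32} = 0
delta_{22} = 1
delta_{33} = 1
Result = 0 * 0 - 1 * 1 = 0 - 1 = -1

-1


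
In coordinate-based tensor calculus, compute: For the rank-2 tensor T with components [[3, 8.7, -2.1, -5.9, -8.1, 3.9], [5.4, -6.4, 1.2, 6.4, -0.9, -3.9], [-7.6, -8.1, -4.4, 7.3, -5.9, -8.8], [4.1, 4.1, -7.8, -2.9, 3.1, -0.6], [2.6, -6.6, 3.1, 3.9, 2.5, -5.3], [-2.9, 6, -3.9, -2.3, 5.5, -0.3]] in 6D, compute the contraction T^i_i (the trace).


The contraction (trace) of a rank-2 tensor is the sum of its diagonal elements.
Diagonal entries: A[1,1] = 3, A[2,2] = -6.4, A[3,3] = -4.4, A[4,4] = -2.9, A[5,5] = 2.5, A[6,6] = -0.3
Tr(A) = 3 + -6.4 + -4.4 + -2.9 + 2.5 + -0.3 = -8.5

-8.5


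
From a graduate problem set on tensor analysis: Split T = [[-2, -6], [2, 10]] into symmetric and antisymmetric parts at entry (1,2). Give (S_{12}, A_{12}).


T_{12} = -6
T_{21} = 2
S_{12} = (-6 + 2)/2 = -4/2 = -2
A_{12} = (-6 - 2)/2 = -8/2 = -4
Check: S + A = -2 + -4 = -6 = T_{12}.

(-2, -4)


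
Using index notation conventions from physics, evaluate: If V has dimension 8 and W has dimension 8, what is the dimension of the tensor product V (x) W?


The dimension of a tensor product is the product of dimensions.
dim(V) = 8, dim(W) = 8
dim(V (x) W) = 8 * 8 = 64

64


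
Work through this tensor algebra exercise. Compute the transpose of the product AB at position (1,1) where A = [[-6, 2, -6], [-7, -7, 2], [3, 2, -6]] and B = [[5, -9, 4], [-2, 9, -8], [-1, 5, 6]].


(AB)^T_{ij} = (AB)_{ji} = sum_k A_{jk} B_{ki}.
For i=1, j=1 we need (AB)_{11}:
A_{11} * B_{11} = -6 * 5 = -30
A_{12} * B_{21} = 2 * -2 = -4
A_{13} * B_{31} = -6 * -1 = 6
Sum = -30 + -4 + 6 = -28

-28


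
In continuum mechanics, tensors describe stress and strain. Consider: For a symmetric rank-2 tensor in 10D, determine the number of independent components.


A symmetric rank-2 tensor in d dimensions has d(d+1)/2 independent components.
d = 10
d(d+1)/2 = 10 * 11 / 2 = 110 / 2 = 55

55


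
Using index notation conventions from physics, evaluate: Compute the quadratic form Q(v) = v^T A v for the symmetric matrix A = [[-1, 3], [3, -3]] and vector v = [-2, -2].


First compute Av:
(Av)_1 = -1*-2 + 3*-2 = -4
(Av)_2 = 3*-2 + -3*-2 = 0
Av = [-4, 0]
Then v^T (Av) = -2*-4 + -2*0
= 8 + 0 = 8

8


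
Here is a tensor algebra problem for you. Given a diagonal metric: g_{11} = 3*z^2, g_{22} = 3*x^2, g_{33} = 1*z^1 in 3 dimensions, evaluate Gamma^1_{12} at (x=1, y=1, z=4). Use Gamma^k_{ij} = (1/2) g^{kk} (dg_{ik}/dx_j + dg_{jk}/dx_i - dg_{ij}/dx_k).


For a diagonal metric, Gamma^k_{ij} = (1/2) g^{kk} (dg_{ik}/dx_j + dg_{jk}/dx_i - dg_{ij}/dx_k).
The metric is diagonal, so g_{ab} = 0 for a != b.
At the given point: g_{11} = 48, g_{22} = 3, g_{33} = 4
g^{11} = 1/48
dg_{11}/dx_2 = dg_{11}/dx_2 = 0
dg_{21}/dx_1 = 0 (off-diagonal)
dg_{12}/dx_1 = 0 (off-diagonal)
Numerator = 0 + 0 - 0 = 0
Gamma^1_{12} = 0 / (2 * 48) = 0

0


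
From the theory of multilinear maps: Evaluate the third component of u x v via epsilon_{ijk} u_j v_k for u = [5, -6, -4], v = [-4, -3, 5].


(u x v)_3 = sum_{j,k} epsilon_{3jk} u_j v_k. Only permutations of (1,2,3) contribute; the two non-zero terms are:
eps_{312} u_1 v_2 = 1 * 5 * -3 = -15
eps_{321} u_2 v_1 = -1 * -6 * -4 = -24
(u x v)_3 = -39

-39


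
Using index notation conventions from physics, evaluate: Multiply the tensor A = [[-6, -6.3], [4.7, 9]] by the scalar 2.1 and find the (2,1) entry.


Scalar multiplication: (cA)_{ij} = c * A_{ij}.
c = 2.1
A_{21} = 4.7
(cA)_{21} = 2.1 * 4.7 = 9.87

9.87


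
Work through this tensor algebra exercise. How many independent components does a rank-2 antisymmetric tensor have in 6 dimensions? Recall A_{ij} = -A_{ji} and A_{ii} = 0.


An antisymmetric rank-2 tensor satisfies A_{ij} = -A_{ji}, so diagonal entries are zero.
The independent components are the upper-triangular entries: C(n, 2) = n(n-1)/2.
n = 6
C(6, 2) = 6 * 5 / 2 = 30 / 2 = 15

15


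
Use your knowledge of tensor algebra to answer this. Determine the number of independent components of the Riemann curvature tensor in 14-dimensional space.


The Riemann tensor in d dimensions has d^2(d^2 - 1)/12 independent components.
d = 14, so d^2 = 196
d^2 - 1 = 195
d^2(d^2 - 1) = 196 * 195 = 38220
Divide by 12: 38220 / 12 = 3185

3185


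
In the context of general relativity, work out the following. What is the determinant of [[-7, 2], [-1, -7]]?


For a 2x2 matrix [[a, b], [c, d]], det = a*d - b*c.
a = -7, b = 2, c = -1, d = -7
a*d = -7 * -7 = 49
b*c = 2 * -1 = -2
det = 49 - -2 = 51

51


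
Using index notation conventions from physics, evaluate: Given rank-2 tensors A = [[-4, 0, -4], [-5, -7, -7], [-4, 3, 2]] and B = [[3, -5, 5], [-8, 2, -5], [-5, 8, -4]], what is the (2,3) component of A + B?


Tensor addition is component-wise: (A + B)_{ij} = A_{ij} + B_{ij}.
A_{23} = -7
B_{23} = -5
(A + B)_{23} = -7 + -5 = -12

-12


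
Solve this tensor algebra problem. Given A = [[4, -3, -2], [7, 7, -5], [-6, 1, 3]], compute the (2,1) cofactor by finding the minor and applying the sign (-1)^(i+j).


To find cofactor C_{21}, delete row 2 and column 1.
The resulting 2x2 submatrix is: [[-3, -2], [1, 3]]
Minor M_{21} = -3*3 - -2*1
  = -9 - -2 = -7
Sign = (-1)^(2+1) = (-1)^3 = -1
Cofactor C_{21} = -1 * -7 = 7

7


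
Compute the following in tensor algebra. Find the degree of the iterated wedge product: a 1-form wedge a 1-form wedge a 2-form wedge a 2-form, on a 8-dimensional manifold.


The degree of a wedge product is the sum of the degrees of the individual forms.
Degrees: 1, 1, 2, 2
Total degree = 1 + 1 + 2 + 2 = 6

6


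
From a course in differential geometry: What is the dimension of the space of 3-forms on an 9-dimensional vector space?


The dimension of the space of p-forms on an n-dimensional space is C(n, p).
n = 9, p = 3
C(9, 3) = 9! / (3! * 6!) = 84

84


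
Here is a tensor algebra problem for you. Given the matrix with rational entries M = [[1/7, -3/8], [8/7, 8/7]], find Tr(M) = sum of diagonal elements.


The trace is the sum of diagonal entries.
Diagonal: M[1,1] = 1/7, M[2,2] = 8/7
Tr(M) = 1/7 + 8/7
Computing step by step:
After adding M[1,1]: 1/7
After adding M[2,2]: 9/7
Tr(M) = 9/7

9/7


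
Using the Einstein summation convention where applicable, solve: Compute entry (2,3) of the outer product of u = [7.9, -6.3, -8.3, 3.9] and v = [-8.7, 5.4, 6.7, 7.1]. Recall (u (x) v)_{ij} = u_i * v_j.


The outer product entry T_{ij} = u_i * v_j.
We need i=2, j=3.
u_2 = -6.3, v_3 = 6.7
T_{2,3} = -6.3 * 6.7 = -42.21

-42.21


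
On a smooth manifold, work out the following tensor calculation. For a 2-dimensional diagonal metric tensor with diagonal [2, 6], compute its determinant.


For a diagonal metric, the determinant is the product of diagonal entries.
Diagonal entries: 2, 6
det(g) = 2 * 6 = 12

12


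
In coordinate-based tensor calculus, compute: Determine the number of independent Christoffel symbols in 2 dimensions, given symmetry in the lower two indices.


Christoffel symbols Gamma^k_{ij} are symmetric in i,j, so there are d * d(d+1)/2 independent symbols.
d = 2
d(d+1)/2 = 2 * 3 / 2 = 3
Total = 2 * 3 = 6

6


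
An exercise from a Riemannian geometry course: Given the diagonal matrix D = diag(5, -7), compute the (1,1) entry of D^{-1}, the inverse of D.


For a diagonal matrix, the inverse has entries (D^{-1})_{ii} = 1/d_{ii}.
The diagonal entries are: d_{11} = 5, d_{22} = -7
We need (D^{-1})_{11} = 1/d_{11} = 1/5 = 1/5

1/5


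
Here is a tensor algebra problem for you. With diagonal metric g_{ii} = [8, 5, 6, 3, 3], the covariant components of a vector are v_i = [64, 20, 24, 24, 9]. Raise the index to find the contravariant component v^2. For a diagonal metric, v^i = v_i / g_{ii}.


To raise an index with a diagonal metric: v^i = v_i / g_{ii}.
For index 2: v_2 = 20, g_{22} = 5
v^2 = 20 / 5 = 4

4


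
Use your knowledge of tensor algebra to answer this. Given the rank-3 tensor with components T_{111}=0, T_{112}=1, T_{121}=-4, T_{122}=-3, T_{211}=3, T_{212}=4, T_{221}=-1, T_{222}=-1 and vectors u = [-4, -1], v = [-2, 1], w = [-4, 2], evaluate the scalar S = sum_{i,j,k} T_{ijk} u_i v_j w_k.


S = sum over i,j,k of T_{ijk} u_i v_j w_k. Expanding all 8 terms:
T_{111}*u_1*v_1*w_1 = 0*-4*-2*-4 = 0  (running total: 0)
T_{112}*u_1*v_1*w_2 = 1*-4*-2*2 = 16  (running total: 16)
T_{121}*u_1*v_2*w_1 = -4*-4*1*-4 = -64  (running total: -48)
T_{122}*u_1*v_2*w_2 = -3*-4*1*2 = 24  (running total: -24)
T_{211}*u_2*v_1*w_1 = 3*-1*-2*-4 = -24  (running total: -48)
T_{212}*u_2*v_1*w_2 = 4*-1*-2*2 = 16  (running total: -32)
T_{221}*u_2*v_2*w_1 = -1*-1*1*-4 = -4  (running total: -36)
T_{222}*u_2*v_2*w_2 = -1*-1*1*2 = 2  (running total: -34)
S = -34

-34


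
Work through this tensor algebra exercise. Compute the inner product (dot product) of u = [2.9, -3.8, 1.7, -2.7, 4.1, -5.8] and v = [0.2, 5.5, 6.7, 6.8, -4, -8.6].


The inner product u . v = sum of u_i * v_i.
Term-by-term: 2.9 * 0.2, -3.8 * 5.5, 1.7 * 6.7, -2.7 * 6.8, 4.1 * -4, -5.8 * -8.6
Products: 0.58, -20.9, 11.39, -18.36, -16.4, 49.88
Sum = 0.58 + -20.9 + 11.39 + -18.36 + -16.4 + 49.88 = 6.19

6.19


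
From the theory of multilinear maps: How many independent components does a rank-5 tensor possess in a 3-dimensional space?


The number of components of a rank-r tensor in d dimensions is d^r.
Here d = 3 and r = 5.
3^5 = 243

243


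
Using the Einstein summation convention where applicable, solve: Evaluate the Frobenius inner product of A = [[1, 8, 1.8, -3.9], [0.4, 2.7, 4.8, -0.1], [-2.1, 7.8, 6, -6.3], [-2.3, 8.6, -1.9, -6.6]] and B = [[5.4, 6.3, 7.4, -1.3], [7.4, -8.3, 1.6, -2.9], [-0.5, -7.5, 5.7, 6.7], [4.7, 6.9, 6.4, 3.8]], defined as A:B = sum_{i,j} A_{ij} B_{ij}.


A:B = sum over all i,j of A_{ij} * B_{ij}.
Row 1: 1*5.4=5.4, 8*6.3=50.4, 1.8*7.4=13.32, -3.9*-1.3=5.07 => row sum = 74.19
Row 2: 0.4*7.4=2.96, 2.7*-8.3=-22.41, 4.8*1.6=7.68, -0.1*-2.9=0.29 => row sum = -11.48
Row 3: -2.1*-0.5=1.05, 7.8*-7.5=-58.5, 6*5.7=34.2, -6.3*6.7=-42.21 => row sum = -65.46
Row 4: -2.3*4.7=-10.81, 8.6*6.9=59.34, -1.9*6.4=-12.16, -6.6*3.8=-25.08 => row sum = 11.29
Total = 74.19 + -11.48 + -65.46 + 11.29 = 8.54

8.54


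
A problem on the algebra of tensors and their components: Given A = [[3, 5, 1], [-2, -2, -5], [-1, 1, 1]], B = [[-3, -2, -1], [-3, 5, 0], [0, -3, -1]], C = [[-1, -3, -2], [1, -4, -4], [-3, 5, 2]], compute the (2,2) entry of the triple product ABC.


(ABC)_{22} = sum_m (AB)_{2m} C_{m2}. First compute row 2 of AB.
(AB)_{21} = -2*-3 + -2*-3 + -5*0 = 12
(AB)_{22} = -2*-2 + -2*5 + -5*-3 = 9
(AB)_{23} = -2*-1 + -2*0 + -5*-1 = 7
Now contract with column 2 of C:
(AB)_{21} * C_{12} = 12 * -3 = -36
(AB)_{22} * C_{22} = 9 * -4 = -36
(AB)_{23} * C_{32} = 7 * 5 = 35
(ABC)_{22} = -36 + -36 + 35 = -37

-37


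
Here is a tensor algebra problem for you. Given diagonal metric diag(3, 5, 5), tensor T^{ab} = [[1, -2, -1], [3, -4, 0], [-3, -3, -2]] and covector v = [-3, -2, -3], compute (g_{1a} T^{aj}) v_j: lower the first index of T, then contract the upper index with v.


Step 1: lower the first index. For a diagonal metric, g_{ia} T^{aj} = g_{ii} T^{ij} (no sum on i).
g_{11} = 3
S_1{}^1 = 3 * T^{11} = 3 * 1 = 3
S_1{}^2 = 3 * T^{12} = 3 * -2 = -6
S_1{}^3 = 3 * T^{13} = 3 * -1 = -3
Step 2: contract S_1{}^j with v_j.
S_1{}^1 * v_1 = 3 * -3 = -9
S_1{}^2 * v_2 = -6 * -2 = 12
S_1{}^3 * v_3 = -3 * -3 = 9
Result = -9 + 12 + 9 = 12

12
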